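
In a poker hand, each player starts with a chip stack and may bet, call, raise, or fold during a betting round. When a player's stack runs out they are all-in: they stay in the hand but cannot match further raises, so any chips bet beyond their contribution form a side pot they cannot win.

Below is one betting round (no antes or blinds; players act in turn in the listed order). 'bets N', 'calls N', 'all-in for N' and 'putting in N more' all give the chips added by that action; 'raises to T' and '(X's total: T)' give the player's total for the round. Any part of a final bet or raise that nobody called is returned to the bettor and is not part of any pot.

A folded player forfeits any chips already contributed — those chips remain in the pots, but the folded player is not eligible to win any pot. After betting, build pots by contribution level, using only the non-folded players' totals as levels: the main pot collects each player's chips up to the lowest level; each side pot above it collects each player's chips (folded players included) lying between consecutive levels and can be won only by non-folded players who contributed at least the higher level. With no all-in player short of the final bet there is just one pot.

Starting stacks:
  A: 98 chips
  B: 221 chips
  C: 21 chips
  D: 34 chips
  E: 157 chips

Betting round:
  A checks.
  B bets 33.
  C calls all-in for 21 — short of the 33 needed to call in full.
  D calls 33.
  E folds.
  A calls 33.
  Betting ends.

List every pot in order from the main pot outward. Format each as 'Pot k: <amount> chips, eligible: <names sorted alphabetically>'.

Contributions: A=33, B=33, C=21, D=33
Folded: E
Pot levels (distinct totals of non-folded players): 21, 33
Layer 1-21: 21 each from A, B, C, D = 21*4 = 84 chips; eligible A, B, C, D
Layer 22-33: 12 each from A, B, D = 12*3 = 36 chips; eligible A, B, D

Pot 1: 84 chips, eligible: A, B, C, D
Pot 2: 36 chips, eligible: A, B, D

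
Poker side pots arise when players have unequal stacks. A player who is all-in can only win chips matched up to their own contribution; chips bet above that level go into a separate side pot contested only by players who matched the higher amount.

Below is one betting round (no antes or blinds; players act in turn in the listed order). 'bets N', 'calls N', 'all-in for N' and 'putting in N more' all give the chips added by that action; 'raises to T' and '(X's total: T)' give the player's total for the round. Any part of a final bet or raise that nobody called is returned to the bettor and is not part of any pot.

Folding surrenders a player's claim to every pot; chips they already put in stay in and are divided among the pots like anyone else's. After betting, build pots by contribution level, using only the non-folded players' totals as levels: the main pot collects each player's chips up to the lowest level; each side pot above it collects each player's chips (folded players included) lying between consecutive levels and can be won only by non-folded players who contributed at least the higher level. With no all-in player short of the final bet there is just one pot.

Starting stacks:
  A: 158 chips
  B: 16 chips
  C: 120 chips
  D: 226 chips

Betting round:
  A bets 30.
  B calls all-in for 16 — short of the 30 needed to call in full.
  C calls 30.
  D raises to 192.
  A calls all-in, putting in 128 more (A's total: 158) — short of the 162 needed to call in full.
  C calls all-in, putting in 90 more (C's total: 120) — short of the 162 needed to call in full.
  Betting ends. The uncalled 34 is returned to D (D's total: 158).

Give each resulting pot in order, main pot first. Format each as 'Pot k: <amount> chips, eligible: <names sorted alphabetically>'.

Pot 1: 64 chips, eligible: A, B, C, D
Pot 2: 312 chips, eligible: A, C, D
Pot 3: 76 chips, eligible: A, D

Derivation:
Contributions (after 34 returned to D): A=158, B=16, C=120, D=158
Pot levels (distinct totals of non-folded players): 16, 120, 158
Layer 1-16: 16 each from A, B, C, D = 16*4 = 64 chips; eligible A, B, C, D
Layer 17-120: 104 each from A, C, D = 104*3 = 312 chips; eligible A, C, D
Layer 121-158: 38 each from A, D = 38*2 = 76 chips; eligible A, D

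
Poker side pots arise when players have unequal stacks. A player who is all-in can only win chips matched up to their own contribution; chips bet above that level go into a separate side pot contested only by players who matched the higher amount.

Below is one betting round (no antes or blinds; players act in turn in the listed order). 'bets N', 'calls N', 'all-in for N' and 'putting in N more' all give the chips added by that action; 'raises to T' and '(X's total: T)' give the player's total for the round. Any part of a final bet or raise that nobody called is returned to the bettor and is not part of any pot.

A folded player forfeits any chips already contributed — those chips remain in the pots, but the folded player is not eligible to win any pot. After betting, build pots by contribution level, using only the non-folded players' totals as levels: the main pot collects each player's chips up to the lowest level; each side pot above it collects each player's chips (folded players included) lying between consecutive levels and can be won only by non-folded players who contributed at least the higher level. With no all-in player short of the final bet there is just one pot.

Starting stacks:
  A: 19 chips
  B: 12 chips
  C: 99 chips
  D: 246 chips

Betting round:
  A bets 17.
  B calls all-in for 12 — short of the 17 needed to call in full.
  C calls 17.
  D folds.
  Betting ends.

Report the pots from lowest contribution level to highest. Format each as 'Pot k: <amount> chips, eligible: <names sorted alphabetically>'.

Pot 1: 36 chips, eligible: A, B, C
Pot 2: 10 chips, eligible: A, C

Derivation:
Contributions: A=17, B=12, C=17
Folded: D
Pot levels (distinct totals of non-folded players): 12, 17
Layer 1-12: 12 each from A, B, C = 12*3 = 36 chips; eligible A, B, C
Layer 13-17: 5 each from A, C = 5*2 = 10 chips; eligible A, C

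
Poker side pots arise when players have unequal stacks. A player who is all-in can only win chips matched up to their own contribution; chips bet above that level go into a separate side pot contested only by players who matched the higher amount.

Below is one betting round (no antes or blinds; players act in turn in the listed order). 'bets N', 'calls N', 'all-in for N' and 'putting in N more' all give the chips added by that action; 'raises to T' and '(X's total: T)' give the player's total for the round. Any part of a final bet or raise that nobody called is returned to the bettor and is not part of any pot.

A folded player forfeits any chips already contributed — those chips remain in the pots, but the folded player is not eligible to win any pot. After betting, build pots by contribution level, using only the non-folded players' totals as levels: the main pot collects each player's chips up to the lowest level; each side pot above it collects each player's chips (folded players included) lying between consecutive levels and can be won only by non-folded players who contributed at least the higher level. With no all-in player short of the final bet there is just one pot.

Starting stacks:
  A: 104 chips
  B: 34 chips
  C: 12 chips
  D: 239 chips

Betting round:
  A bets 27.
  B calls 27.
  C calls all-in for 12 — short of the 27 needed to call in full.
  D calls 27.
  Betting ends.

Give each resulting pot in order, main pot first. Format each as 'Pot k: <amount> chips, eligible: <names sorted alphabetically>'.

Pot 1: 48 chips, eligible: A, B, C, D
Pot 2: 45 chips, eligible: A, B, D

Derivation:
Contributions: A=27, B=27, C=12, D=27
Pot levels (distinct totals of non-folded players): 12, 27
Layer 1-12: 12 each from A, B, C, D = 12*4 = 48 chips; eligible A, B, C, D
Layer 13-27: 15 each from A, B, D = 15*3 = 45 chips; eligible A, B, D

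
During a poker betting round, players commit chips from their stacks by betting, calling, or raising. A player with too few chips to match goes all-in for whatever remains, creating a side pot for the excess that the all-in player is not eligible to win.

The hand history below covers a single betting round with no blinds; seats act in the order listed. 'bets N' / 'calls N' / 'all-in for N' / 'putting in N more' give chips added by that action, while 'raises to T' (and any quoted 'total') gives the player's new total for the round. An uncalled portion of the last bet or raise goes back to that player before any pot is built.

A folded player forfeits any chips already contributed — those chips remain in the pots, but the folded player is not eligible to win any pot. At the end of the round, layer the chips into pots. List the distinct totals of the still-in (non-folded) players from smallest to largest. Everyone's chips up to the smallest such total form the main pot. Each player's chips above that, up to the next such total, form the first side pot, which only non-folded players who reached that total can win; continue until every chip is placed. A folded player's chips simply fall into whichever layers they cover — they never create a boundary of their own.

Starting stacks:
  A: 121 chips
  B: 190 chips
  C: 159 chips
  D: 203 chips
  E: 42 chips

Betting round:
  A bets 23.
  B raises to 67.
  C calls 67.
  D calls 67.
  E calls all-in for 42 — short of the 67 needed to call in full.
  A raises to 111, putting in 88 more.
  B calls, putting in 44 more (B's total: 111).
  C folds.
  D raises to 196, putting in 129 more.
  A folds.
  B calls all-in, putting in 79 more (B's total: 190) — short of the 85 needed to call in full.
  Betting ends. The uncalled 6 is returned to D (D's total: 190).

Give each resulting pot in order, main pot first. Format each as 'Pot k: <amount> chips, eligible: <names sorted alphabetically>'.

Pot 1: 210 chips, eligible: B, D, E
Pot 2: 390 chips, eligible: B, D

Derivation:
Contributions (after 6 returned to D): A=111, B=190, C=67, D=190, E=42
Folded: A, C
Pot levels (distinct totals of non-folded players): 42, 190
Layer 1-42: 42 each from A, B, C, D, E = 42*5 = 210 chips; eligible B, D, E
Layer 43-190: A 69 + B 148 + C 25 + D 148 = 390 chips; eligible B, D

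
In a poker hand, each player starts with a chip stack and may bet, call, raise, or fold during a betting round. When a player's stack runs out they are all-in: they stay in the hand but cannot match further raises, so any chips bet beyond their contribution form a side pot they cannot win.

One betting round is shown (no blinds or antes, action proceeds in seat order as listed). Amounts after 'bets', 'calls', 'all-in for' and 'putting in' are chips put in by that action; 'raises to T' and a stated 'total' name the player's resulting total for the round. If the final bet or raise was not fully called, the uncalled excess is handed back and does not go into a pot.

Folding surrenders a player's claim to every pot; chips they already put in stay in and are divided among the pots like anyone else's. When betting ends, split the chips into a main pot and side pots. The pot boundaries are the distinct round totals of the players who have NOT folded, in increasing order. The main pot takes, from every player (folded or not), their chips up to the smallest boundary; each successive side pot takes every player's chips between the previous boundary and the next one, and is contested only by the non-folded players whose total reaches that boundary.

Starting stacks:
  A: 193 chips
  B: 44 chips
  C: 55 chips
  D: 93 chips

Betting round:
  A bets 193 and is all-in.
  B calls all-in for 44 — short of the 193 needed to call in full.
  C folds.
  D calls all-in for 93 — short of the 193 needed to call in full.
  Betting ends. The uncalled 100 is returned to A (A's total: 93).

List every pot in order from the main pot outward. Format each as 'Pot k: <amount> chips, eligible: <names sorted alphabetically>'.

Contributions (after 100 returned to A): A=93, B=44, D=93
Folded: C
Pot levels (distinct totals of non-folded players): 44, 93
Layer 1-44: 44 each from A, B, D = 44*3 = 132 chips; eligible A, B, D
Layer 45-93: 49 each from A, D = 49*2 = 98 chips; eligible A, D

Pot 1: 132 chips, eligible: A, B, D
Pot 2: 98 chips, eligible: A, D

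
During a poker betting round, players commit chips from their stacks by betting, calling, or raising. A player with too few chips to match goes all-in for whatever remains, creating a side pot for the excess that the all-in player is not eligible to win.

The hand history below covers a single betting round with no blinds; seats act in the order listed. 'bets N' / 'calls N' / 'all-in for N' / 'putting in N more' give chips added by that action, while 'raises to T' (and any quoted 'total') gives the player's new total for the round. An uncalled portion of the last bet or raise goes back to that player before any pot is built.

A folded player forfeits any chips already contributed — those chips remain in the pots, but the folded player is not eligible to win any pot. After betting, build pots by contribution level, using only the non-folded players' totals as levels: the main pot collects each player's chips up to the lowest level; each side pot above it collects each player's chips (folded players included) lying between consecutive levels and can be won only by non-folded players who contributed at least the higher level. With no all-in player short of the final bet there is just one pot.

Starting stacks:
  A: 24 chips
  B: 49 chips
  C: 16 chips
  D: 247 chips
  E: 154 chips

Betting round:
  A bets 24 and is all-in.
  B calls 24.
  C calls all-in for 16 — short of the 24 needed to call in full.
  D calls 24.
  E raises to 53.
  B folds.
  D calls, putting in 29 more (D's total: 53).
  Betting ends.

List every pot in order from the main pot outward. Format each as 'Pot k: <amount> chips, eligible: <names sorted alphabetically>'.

Pot 1: 80 chips, eligible: A, C, D, E
Pot 2: 32 chips, eligible: A, D, E
Pot 3: 58 chips, eligible: D, E

Derivation:
Contributions: A=24, B=24, C=16, D=53, E=53
Folded: B
Pot levels (distinct totals of non-folded players): 16, 24, 53
Layer 1-16: 16 each from A, B, C, D, E = 16*5 = 80 chips; eligible A, C, D, E
Layer 17-24: 8 each from A, B, D, E = 8*4 = 32 chips; eligible A, D, E
Layer 25-53: 29 each from D, E = 29*2 = 58 chips; eligible D, E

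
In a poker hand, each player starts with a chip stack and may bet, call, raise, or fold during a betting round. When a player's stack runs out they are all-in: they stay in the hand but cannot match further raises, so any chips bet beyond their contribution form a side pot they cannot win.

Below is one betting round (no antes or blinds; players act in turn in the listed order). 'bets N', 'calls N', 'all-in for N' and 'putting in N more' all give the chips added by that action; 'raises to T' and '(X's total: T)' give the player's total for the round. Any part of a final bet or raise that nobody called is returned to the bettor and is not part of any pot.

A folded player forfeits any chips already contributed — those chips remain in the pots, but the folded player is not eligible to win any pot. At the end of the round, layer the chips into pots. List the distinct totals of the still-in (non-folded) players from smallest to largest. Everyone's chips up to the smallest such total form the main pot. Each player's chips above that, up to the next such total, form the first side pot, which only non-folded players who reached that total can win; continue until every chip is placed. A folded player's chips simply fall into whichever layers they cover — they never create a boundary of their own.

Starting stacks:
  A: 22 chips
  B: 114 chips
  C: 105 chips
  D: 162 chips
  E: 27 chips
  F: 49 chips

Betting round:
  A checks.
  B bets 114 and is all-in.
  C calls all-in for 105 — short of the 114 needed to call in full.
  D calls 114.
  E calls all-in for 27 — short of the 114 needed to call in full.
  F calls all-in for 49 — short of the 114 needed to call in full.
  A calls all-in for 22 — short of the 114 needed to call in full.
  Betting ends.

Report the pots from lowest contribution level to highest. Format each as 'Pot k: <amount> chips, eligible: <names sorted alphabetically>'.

Pot 1: 132 chips, eligible: A, B, C, D, E, F
Pot 2: 25 chips, eligible: B, C, D, E, F
Pot 3: 88 chips, eligible: B, C, D, F
Pot 4: 168 chips, eligible: B, C, D
Pot 5: 18 chips, eligible: B, D

Derivation:
Contributions: A=22, B=114, C=105, D=114, E=27, F=49
Pot levels (distinct totals of non-folded players): 22, 27, 49, 105, 114
Layer 1-22: 22 each from A, B, C, D, E, F = 22*6 = 132 chips; eligible A, B, C, D, E, F
Layer 23-27: 5 each from B, C, D, E, F = 5*5 = 25 chips; eligible B, C, D, E, F
Layer 28-49: 22 each from B, C, D, F = 22*4 = 88 chips; eligible B, C, D, F
Layer 50-105: 56 each from B, C, D = 56*3 = 168 chips; eligible B, C, D
Layer 106-114: 9 each from B, D = 9*2 = 18 chips; eligible B, D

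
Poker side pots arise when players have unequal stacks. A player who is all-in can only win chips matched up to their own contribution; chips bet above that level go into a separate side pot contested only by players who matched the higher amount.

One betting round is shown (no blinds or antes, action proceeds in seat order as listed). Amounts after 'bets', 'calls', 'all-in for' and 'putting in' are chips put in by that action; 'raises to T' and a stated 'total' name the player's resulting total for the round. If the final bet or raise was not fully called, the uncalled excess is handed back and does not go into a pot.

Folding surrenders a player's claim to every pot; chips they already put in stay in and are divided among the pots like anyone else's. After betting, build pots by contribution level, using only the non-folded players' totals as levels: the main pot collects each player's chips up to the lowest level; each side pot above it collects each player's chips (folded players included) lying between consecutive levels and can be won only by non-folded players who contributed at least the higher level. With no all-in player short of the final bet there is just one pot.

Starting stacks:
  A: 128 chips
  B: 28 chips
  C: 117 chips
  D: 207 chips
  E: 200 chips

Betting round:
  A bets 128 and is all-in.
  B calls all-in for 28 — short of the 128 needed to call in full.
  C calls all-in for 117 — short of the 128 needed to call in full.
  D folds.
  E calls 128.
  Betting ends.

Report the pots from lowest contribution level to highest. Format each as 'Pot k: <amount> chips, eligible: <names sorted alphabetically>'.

Pot 1: 112 chips, eligible: A, B, C, E
Pot 2: 267 chips, eligible: A, C, E
Pot 3: 22 chips, eligible: A, E

Derivation:
Contributions: A=128, B=28, C=117, E=128
Folded: D
Pot levels (distinct totals of non-folded players): 28, 117, 128
Layer 1-28: 28 each from A, B, C, E = 28*4 = 112 chips; eligible A, B, C, E
Layer 29-117: 89 each from A, C, E = 89*3 = 267 chips; eligible A, C, E
Layer 118-128: 11 each from A, E = 11*2 = 22 chips; eligible A, E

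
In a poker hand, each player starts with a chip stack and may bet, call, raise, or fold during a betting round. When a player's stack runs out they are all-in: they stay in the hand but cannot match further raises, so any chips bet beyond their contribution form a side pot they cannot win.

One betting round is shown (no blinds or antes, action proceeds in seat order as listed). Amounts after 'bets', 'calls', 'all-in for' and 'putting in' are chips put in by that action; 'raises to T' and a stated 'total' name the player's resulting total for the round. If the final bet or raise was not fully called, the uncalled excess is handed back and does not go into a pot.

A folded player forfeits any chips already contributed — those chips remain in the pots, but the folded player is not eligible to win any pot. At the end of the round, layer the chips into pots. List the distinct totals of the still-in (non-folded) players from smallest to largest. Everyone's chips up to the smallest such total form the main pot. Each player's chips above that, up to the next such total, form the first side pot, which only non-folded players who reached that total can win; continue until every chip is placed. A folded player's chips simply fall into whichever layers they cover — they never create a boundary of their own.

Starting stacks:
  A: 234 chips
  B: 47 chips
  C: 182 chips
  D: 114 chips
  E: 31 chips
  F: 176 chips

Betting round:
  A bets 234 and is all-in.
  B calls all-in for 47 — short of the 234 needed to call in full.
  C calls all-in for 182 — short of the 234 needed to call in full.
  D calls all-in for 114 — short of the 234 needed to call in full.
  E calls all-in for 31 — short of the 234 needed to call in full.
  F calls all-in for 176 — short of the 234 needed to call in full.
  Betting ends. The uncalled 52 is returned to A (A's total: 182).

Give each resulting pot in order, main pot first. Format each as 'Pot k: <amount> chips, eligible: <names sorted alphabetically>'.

Pot 1: 186 chips, eligible: A, B, C, D, E, F
Pot 2: 80 chips, eligible: A, B, C, D, F
Pot 3: 268 chips, eligible: A, C, D, F
Pot 4: 186 chips, eligible: A, C, F
Pot 5: 12 chips, eligible: A, C

Derivation:
Contributions (after 52 returned to A): A=182, B=47, C=182, D=114, E=31, F=176
Pot levels (distinct totals of non-folded players): 31, 47, 114, 176, 182
Layer 1-31: 31 each from A, B, C, D, E, F = 31*6 = 186 chips; eligible A, B, C, D, E, F
Layer 32-47: 16 each from A, B, C, D, F = 16*5 = 80 chips; eligible A, B, C, D, F
Layer 48-114: 67 each from A, C, D, F = 67*4 = 268 chips; eligible A, C, D, F
Layer 115-176: 62 each from A, C, F = 62*3 = 186 chips; eligible A, C, F
Layer 177-182: 6 each from A, C = 6*2 = 12 chips; eligible A, C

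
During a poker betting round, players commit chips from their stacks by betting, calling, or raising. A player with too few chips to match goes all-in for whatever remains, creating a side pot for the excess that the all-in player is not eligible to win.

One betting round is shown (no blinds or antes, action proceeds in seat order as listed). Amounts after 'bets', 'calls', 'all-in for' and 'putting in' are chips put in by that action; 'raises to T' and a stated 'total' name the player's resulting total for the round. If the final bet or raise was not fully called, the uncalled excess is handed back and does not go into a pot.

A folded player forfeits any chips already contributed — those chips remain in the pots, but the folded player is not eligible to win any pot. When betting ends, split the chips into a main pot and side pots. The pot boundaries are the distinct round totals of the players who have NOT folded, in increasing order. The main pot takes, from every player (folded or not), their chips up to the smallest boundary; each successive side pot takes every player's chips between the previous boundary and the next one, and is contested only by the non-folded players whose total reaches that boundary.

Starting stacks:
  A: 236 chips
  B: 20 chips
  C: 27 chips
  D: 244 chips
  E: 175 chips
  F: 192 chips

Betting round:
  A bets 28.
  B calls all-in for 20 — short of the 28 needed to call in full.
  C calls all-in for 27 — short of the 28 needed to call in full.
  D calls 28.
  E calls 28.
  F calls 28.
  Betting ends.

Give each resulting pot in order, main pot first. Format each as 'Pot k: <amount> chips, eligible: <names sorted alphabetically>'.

Contributions: A=28, B=20, C=27, D=28, E=28, F=28
Pot levels (distinct totals of non-folded players): 20, 27, 28
Layer 1-20: 20 each from A, B, C, D, E, F = 20*6 = 120 chips; eligible A, B, C, D, E, F
Layer 21-27: 7 each from A, C, D, E, F = 7*5 = 35 chips; eligible A, C, D, E, F
Layer 28-28: 1 each from A, D, E, F = 1*4 = 4 chips; eligible A, D, E, F

Pot 1: 120 chips, eligible: A, B, C, D, E, F
Pot 2: 35 chips, eligible: A, C, D, E, F
Pot 3: 4 chips, eligible: A, D, E, F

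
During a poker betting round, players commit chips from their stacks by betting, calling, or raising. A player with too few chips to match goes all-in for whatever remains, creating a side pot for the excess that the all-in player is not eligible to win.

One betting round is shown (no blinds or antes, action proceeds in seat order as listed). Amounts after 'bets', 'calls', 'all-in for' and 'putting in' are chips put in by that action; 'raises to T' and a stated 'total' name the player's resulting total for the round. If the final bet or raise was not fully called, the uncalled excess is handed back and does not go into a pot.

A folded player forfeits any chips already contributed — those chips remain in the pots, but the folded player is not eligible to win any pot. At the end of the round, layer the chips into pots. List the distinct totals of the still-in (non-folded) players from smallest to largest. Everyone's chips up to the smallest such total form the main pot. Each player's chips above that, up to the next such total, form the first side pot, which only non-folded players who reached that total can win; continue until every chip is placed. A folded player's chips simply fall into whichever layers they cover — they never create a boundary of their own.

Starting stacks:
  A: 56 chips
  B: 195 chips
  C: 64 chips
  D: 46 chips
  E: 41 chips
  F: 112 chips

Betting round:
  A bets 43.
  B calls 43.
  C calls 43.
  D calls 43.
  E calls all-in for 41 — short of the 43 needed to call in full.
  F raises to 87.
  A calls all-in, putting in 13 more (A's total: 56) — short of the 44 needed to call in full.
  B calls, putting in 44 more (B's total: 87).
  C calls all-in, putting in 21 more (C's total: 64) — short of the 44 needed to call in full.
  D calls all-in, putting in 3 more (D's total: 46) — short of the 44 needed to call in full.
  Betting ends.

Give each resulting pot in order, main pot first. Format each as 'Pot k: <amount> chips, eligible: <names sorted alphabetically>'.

Pot 1: 246 chips, eligible: A, B, C, D, E, F
Pot 2: 25 chips, eligible: A, B, C, D, F
Pot 3: 40 chips, eligible: A, B, C, F
Pot 4: 24 chips, eligible: B, C, F
Pot 5: 46 chips, eligible: B, F

Derivation:
Contributions: A=56, B=87, C=64, D=46, E=41, F=87
Pot levels (distinct totals of non-folded players): 41, 46, 56, 64, 87
Layer 1-41: 41 each from A, B, C, D, E, F = 41*6 = 246 chips; eligible A, B, C, D, E, F
Layer 42-46: 5 each from A, B, C, D, F = 5*5 = 25 chips; eligible A, B, C, D, F
Layer 47-56: 10 each from A, B, C, F = 10*4 = 40 chips; eligible A, B, C, F
Layer 57-64: 8 each from B, C, F = 8*3 = 24 chips; eligible B, C, F
Layer 65-87: 23 each from B, F = 23*2 = 46 chips; eligible B, F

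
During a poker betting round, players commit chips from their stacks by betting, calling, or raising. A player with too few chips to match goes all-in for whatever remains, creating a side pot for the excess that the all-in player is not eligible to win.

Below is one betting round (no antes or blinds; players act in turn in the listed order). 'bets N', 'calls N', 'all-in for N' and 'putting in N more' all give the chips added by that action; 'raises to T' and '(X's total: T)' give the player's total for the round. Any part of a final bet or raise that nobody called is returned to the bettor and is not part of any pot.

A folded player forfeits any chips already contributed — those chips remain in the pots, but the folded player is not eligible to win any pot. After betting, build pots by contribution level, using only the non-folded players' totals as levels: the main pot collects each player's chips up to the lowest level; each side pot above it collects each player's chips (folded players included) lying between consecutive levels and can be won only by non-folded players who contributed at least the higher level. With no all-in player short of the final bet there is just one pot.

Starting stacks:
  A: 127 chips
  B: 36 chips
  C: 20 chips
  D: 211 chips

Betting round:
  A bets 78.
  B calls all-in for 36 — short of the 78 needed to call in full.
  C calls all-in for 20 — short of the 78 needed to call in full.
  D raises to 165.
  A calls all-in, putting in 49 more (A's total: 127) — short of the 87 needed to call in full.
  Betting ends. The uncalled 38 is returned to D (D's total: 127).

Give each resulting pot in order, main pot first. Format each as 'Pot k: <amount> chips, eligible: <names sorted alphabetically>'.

Pot 1: 80 chips, eligible: A, B, C, D
Pot 2: 48 chips, eligible: A, B, D
Pot 3: 182 chips, eligible: A, D

Derivation:
Contributions (after 38 returned to D): A=127, B=36, C=20, D=127
Pot levels (distinct totals of non-folded players): 20, 36, 127
Layer 1-20: 20 each from A, B, C, D = 20*4 = 80 chips; eligible A, B, C, D
Layer 21-36: 16 each from A, B, D = 16*3 = 48 chips; eligible A, B, D
Layer 37-127: 91 each from A, D = 91*2 = 182 chips; eligible A, D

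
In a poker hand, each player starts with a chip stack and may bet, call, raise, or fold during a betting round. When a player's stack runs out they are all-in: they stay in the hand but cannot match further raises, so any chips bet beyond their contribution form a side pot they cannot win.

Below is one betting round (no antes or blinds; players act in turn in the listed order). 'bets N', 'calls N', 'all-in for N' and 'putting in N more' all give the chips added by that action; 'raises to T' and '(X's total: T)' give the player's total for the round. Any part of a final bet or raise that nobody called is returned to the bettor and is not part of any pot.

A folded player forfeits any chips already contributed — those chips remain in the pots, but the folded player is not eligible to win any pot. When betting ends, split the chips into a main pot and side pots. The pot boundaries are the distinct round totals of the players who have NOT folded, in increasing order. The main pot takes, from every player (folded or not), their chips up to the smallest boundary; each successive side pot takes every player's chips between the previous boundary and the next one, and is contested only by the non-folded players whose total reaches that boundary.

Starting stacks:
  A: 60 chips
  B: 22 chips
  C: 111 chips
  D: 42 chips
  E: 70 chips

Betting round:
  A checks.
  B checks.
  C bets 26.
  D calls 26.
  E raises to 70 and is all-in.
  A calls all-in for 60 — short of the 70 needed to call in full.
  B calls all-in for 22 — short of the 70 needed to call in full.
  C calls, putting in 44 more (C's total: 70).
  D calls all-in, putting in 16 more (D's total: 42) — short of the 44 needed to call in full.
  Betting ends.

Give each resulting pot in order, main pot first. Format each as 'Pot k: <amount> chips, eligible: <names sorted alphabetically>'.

Pot 1: 110 chips, eligible: A, B, C, D, E
Pot 2: 80 chips, eligible: A, C, D, E
Pot 3: 54 chips, eligible: A, C, E
Pot 4: 20 chips, eligible: C, E

Derivation:
Contributions: A=60, B=22, C=70, D=42, E=70
Pot levels (distinct totals of non-folded players): 22, 42, 60, 70
Layer 1-22: 22 each from A, B, C, D, E = 22*5 = 110 chips; eligible A, B, C, D, E
Layer 23-42: 20 each from A, C, D, E = 20*4 = 80 chips; eligible A, C, D, E
Layer 43-60: 18 each from A, C, E = 18*3 = 54 chips; eligible A, C, E
Layer 61-70: 10 each from C, E = 10*2 = 20 chips; eligible C, E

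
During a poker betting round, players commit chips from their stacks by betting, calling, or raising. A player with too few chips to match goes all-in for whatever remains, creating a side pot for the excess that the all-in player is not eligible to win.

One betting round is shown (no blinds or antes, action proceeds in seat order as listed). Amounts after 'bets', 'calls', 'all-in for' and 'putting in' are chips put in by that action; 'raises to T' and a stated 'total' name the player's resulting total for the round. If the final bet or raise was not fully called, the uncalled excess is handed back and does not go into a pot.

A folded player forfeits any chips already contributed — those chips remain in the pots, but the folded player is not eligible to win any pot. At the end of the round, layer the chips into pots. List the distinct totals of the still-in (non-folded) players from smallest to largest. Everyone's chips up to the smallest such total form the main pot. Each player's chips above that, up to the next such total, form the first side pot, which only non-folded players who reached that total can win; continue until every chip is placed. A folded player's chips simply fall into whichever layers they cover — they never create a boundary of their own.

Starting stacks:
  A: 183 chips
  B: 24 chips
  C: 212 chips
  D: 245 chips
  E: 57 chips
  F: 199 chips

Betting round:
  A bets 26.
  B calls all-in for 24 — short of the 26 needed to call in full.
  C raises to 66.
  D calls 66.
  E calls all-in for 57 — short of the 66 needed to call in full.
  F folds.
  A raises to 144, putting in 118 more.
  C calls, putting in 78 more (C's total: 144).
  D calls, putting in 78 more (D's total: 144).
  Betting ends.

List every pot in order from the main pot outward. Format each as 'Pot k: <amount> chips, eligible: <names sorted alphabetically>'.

Contributions: A=144, B=24, C=144, D=144, E=57
Folded: F
Pot levels (distinct totals of non-folded players): 24, 57, 144
Layer 1-24: 24 each from A, B, C, D, E = 24*5 = 120 chips; eligible A, B, C, D, E
Layer 25-57: 33 each from A, C, D, E = 33*4 = 132 chips; eligible A, C, D, E
Layer 58-144: 87 each from A, C, D = 87*3 = 261 chips; eligible A, C, D

Pot 1: 120 chips, eligible: A, B, C, D, E
Pot 2: 132 chips, eligible: A, C, D, E
Pot 3: 261 chips, eligible: A, C, D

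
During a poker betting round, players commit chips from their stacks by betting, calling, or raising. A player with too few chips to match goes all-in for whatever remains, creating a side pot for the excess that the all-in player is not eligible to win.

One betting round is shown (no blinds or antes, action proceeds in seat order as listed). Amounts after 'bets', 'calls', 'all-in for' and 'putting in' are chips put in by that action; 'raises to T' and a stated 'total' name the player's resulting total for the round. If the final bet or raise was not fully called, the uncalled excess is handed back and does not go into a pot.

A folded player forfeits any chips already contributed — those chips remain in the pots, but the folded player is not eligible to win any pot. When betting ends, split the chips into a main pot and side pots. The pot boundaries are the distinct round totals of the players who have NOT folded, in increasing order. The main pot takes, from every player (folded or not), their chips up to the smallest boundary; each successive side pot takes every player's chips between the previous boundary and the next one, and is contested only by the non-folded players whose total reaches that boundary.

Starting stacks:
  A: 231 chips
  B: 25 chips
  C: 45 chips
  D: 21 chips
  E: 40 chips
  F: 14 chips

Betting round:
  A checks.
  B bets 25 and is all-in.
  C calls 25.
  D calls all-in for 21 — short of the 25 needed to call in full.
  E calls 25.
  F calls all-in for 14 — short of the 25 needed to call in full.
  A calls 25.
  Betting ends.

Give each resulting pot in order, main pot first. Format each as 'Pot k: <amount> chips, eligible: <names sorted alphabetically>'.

Contributions: A=25, B=25, C=25, D=21, E=25, F=14
Pot levels (distinct totals of non-folded players): 14, 21, 25
Layer 1-14: 14 each from A, B, C, D, E, F = 14*6 = 84 chips; eligible A, B, C, D, E, F
Layer 15-21: 7 each from A, B, C, D, E = 7*5 = 35 chips; eligible A, B, C, D, E
Layer 22-25: 4 each from A, B, C, E = 4*4 = 16 chips; eligible A, B, C, E

Pot 1: 84 chips, eligible: A, B, C, D, E, F
Pot 2: 35 chips, eligible: A, B, C, D, E
Pot 3: 16 chips, eligible: A, B, C, E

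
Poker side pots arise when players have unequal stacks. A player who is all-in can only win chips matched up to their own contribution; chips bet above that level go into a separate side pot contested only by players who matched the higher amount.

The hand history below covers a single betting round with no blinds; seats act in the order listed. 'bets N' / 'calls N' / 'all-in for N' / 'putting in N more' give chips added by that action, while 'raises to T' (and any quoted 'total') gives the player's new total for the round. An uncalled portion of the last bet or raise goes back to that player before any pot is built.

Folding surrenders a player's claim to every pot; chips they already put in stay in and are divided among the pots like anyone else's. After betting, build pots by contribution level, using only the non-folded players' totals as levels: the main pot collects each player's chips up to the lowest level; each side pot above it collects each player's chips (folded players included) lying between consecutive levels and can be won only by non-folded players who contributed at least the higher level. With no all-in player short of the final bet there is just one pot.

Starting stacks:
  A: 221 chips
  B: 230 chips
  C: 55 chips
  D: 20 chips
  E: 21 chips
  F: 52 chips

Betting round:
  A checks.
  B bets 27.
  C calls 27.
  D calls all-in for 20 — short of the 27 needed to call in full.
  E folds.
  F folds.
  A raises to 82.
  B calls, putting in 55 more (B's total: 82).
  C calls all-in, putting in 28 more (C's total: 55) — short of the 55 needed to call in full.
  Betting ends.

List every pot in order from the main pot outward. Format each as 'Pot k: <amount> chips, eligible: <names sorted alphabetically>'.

Pot 1: 80 chips, eligible: A, B, C, D
Pot 2: 105 chips, eligible: A, B, C
Pot 3: 54 chips, eligible: A, B

Derivation:
Contributions: A=82, B=82, C=55, D=20
Folded: E, F
Pot levels (distinct totals of non-folded players): 20, 55, 82
Layer 1-20: 20 each from A, B, C, D = 20*4 = 80 chips; eligible A, B, C, D
Layer 21-55: 35 each from A, B, C = 35*3 = 105 chips; eligible A, B, C
Layer 56-82: 27 each from A, B = 27*2 = 54 chips; eligible A, B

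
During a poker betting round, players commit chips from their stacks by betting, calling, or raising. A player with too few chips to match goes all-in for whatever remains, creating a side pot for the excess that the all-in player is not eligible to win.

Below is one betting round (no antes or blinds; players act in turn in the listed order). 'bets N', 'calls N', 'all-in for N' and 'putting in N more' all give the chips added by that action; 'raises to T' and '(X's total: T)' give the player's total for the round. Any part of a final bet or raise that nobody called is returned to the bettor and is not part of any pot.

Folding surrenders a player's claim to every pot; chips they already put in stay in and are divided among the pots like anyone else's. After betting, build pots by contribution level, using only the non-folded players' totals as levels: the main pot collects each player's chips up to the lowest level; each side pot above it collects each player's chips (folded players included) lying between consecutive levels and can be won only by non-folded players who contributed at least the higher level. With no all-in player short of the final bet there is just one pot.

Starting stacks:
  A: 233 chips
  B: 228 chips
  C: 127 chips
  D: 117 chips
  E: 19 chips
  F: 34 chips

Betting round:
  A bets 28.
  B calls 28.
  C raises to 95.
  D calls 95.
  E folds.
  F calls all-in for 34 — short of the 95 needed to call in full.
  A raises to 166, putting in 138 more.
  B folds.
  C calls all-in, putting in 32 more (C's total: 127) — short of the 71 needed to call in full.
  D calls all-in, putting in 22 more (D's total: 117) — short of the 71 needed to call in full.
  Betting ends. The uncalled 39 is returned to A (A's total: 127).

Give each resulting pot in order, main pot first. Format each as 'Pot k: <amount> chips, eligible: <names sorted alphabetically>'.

Pot 1: 164 chips, eligible: A, C, D, F
Pot 2: 249 chips, eligible: A, C, D
Pot 3: 20 chips, eligible: A, C

Derivation:
Contributions (after 39 returned to A): A=127, B=28, C=127, D=117, F=34
Folded: B, E
Pot levels (distinct totals of non-folded players): 34, 117, 127
Layer 1-34: A 34 + B 28 + C 34 + D 34 + F 34 = 164 chips; eligible A, C, D, F
Layer 35-117: 83 each from A, C, D = 83*3 = 249 chips; eligible A, C, D
Layer 118-127: 10 each from A, C = 10*2 = 20 chips; eligible A, C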